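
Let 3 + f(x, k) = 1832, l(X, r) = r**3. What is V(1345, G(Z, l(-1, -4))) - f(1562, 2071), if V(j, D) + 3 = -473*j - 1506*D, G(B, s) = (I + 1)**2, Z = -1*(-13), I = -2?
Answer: -639523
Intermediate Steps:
Z = 13
f(x, k) = 1829 (f(x, k) = -3 + 1832 = 1829)
G(B, s) = 1 (G(B, s) = (-2 + 1)**2 = (-1)**2 = 1)
V(j, D) = -3 - 1506*D - 473*j (V(j, D) = -3 + (-473*j - 1506*D) = -3 + (-1506*D - 473*j) = -3 - 1506*D - 473*j)
V(1345, G(Z, l(-1, -4))) - f(1562, 2071) = (-3 - 1506*1 - 473*1345) - 1*1829 = (-3 - 1506 - 636185) - 1829 = -637694 - 1829 = -639523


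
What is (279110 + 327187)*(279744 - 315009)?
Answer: -21381063705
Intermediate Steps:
(279110 + 327187)*(279744 - 315009) = 606297*(-35265) = -21381063705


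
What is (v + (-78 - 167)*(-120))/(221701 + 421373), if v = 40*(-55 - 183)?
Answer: 9940/321537 ≈ 0.030914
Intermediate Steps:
v = -9520 (v = 40*(-238) = -9520)
(v + (-78 - 167)*(-120))/(221701 + 421373) = (-9520 + (-78 - 167)*(-120))/(221701 + 421373) = (-9520 - 245*(-120))/643074 = (-9520 + 29400)*(1/643074) = 19880*(1/643074) = 9940/321537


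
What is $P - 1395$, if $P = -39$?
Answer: $-1434$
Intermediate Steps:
$P - 1395 = -39 - 1395 = -1434$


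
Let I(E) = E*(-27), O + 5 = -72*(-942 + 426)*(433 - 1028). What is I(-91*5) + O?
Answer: -22093160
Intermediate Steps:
O = -22105445 (O = -5 - 72*(-942 + 426)*(433 - 1028) = -5 - (-37152)*(-595) = -5 - 72*307020 = -5 - 22105440 = -22105445)
I(E) = -27*E
I(-91*5) + O = -(-2457)*5 - 22105445 = -27*(-455) - 22105445 = 12285 - 22105445 = -22093160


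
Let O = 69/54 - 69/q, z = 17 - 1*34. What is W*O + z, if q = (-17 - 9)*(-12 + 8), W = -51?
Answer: -15079/312 ≈ -48.330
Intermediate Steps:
q = 104 (q = -26*(-4) = 104)
z = -17 (z = 17 - 34 = -17)
O = 575/936 (O = 69/54 - 69/104 = 69*(1/54) - 69*1/104 = 23/18 - 69/104 = 575/936 ≈ 0.61432)
W*O + z = -51*575/936 - 17 = -9775/312 - 17 = -15079/312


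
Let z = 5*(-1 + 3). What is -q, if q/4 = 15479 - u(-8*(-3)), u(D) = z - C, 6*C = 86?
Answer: -185800/3 ≈ -61933.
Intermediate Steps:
C = 43/3 (C = (⅙)*86 = 43/3 ≈ 14.333)
z = 10 (z = 5*2 = 10)
u(D) = -13/3 (u(D) = 10 - 1*43/3 = 10 - 43/3 = -13/3)
q = 185800/3 (q = 4*(15479 - 1*(-13/3)) = 4*(15479 + 13/3) = 4*(46450/3) = 185800/3 ≈ 61933.)
-q = -1*185800/3 = -185800/3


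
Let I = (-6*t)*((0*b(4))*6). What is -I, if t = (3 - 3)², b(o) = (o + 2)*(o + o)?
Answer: 0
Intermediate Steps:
b(o) = 2*o*(2 + o) (b(o) = (2 + o)*(2*o) = 2*o*(2 + o))
t = 0 (t = 0² = 0)
I = 0 (I = (-6*0)*((0*(2*4*(2 + 4)))*6) = 0*((0*(2*4*6))*6) = 0*((0*48)*6) = 0*(0*6) = 0*0 = 0)
-I = -1*0 = 0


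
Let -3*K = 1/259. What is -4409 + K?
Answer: -3425794/777 ≈ -4409.0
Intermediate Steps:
K = -1/777 (K = -1/3/259 = -1/3*1/259 = -1/777 ≈ -0.0012870)
-4409 + K = -4409 - 1/777 = -3425794/777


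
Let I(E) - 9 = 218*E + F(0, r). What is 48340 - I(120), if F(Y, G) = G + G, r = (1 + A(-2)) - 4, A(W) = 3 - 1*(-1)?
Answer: 22169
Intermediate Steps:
A(W) = 4 (A(W) = 3 + 1 = 4)
r = 1 (r = (1 + 4) - 4 = 5 - 4 = 1)
F(Y, G) = 2*G
I(E) = 11 + 218*E (I(E) = 9 + (218*E + 2*1) = 9 + (218*E + 2) = 9 + (2 + 218*E) = 11 + 218*E)
48340 - I(120) = 48340 - (11 + 218*120) = 48340 - (11 + 26160) = 48340 - 1*26171 = 48340 - 26171 = 22169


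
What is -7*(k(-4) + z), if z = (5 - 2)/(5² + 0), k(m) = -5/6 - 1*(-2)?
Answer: -1351/150 ≈ -9.0067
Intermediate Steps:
k(m) = 7/6 (k(m) = -5*⅙ + 2 = -⅚ + 2 = 7/6)
z = 3/25 (z = 3/(25 + 0) = 3/25 ≈ 0.12000)
-7*(k(-4) + z) = -7*(7/6 + 3/25) = -7*193/150 = -1351/150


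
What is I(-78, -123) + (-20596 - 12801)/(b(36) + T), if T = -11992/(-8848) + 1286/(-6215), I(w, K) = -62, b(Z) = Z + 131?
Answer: -301224612368/1155816899 ≈ -260.62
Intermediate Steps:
b(Z) = 131 + Z
T = 7893969/6873790 (T = -11992*(-1/8848) + 1286*(-1/6215) = 1499/1106 - 1286/6215 = 7893969/6873790 ≈ 1.1484)
I(-78, -123) + (-20596 - 12801)/(b(36) + T) = -62 + (-20596 - 12801)/((131 + 36) + 7893969/6873790) = -62 - 33397/(167 + 7893969/6873790) = -62 - 33397/1155816899/6873790 = -62 - 33397*6873790/1155816899 = -62 - 229563964630/1155816899 = -301224612368/1155816899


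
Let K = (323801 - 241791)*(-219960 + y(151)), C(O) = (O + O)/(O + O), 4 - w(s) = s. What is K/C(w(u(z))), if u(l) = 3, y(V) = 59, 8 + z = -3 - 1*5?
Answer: -18034081010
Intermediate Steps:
z = -16 (z = -8 + (-3 - 1*5) = -8 + (-3 - 5) = -8 - 8 = -16)
w(s) = 4 - s
C(O) = 1 (C(O) = (2*O)/((2*O)) = (2*O)*(1/(2*O)) = 1)
K = -18034081010 (K = (323801 - 241791)*(-219960 + 59) = 82010*(-219901) = -18034081010)
K/C(w(u(z))) = -18034081010/1 = -18034081010*1 = -18034081010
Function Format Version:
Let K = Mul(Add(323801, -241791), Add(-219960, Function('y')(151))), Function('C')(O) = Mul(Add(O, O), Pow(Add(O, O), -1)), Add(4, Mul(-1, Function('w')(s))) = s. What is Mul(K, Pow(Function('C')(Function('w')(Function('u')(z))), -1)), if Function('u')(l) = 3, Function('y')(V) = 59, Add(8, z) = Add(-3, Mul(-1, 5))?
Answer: -18034081010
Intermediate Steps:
z = -16 (z = Add(-8, Add(-3, Mul(-1, 5))) = Add(-8, Add(-3, -5)) = Add(-8, -8) = -16)
Function('w')(s) = Add(4, Mul(-1, s))
Function('C')(O) = 1 (Function('C')(O) = Mul(Mul(2, O), Pow(Mul(2, O), -1)) = Mul(Mul(2, O), Mul(Rational(1, 2), Pow(O, -1))) = 1)
K = -18034081010 (K = Mul(Add(323801, -241791), Add(-219960, 59)) = Mul(82010, -219901) = -18034081010)
Mul(K, Pow(Function('C')(Function('w')(Function('u')(z))), -1)) = Mul(-18034081010, Pow(1, -1)) = Mul(-18034081010, 1) = -18034081010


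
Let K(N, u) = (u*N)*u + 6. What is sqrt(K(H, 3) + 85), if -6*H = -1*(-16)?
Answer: sqrt(67) ≈ 8.1853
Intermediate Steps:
H = -8/3 (H = -(-1)*(-16)/6 = -1/6*16 = -8/3 ≈ -2.6667)
K(N, u) = 6 + N*u**2 (K(N, u) = (N*u)*u + 6 = N*u**2 + 6 = 6 + N*u**2)
sqrt(K(H, 3) + 85) = sqrt((6 - 8/3*3**2) + 85) = sqrt((6 - 8/3*9) + 85) = sqrt((6 - 24) + 85) = sqrt(-18 + 85) = sqrt(67)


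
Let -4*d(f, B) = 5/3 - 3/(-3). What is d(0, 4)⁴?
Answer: 16/81 ≈ 0.19753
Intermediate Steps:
d(f, B) = -⅔ (d(f, B) = -(5/3 - 3/(-3))/4 = -(5*(⅓) - 3*(-⅓))/4 = -(5/3 + 1)/4 = -¼*8/3 = -⅔)
d(0, 4)⁴ = (-⅔)⁴ = 16/81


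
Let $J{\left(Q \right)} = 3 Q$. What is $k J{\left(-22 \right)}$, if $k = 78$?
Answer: $-5148$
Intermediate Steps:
$k J{\left(-22 \right)} = 78 \cdot 3 \left(-22\right) = 78 \left(-66\right) = -5148$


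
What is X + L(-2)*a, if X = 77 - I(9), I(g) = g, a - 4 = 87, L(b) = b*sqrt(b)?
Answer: 68 - 182*I*sqrt(2) ≈ 68.0 - 257.39*I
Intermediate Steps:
L(b) = b**(3/2)
a = 91 (a = 4 + 87 = 91)
X = 68 (X = 77 - 1*9 = 77 - 9 = 68)
X + L(-2)*a = 68 + (-2)**(3/2)*91 = 68 - 2*I*sqrt(2)*91 = 68 - 182*I*sqrt(2)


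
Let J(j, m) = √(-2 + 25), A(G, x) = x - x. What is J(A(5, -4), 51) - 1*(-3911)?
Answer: 3911 + √23 ≈ 3915.8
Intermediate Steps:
A(G, x) = 0
J(j, m) = √23
J(A(5, -4), 51) - 1*(-3911) = √23 - 1*(-3911) = √23 + 3911 = 3911 + √23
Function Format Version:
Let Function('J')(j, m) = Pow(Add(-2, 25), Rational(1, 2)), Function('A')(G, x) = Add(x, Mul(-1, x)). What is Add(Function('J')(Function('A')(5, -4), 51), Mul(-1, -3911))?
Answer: Add(3911, Pow(23, Rational(1, 2))) ≈ 3915.8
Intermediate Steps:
Function('A')(G, x) = 0
Function('J')(j, m) = Pow(23, Rational(1, 2))
Add(Function('J')(Function('A')(5, -4), 51), Mul(-1, -3911)) = Add(Pow(23, Rational(1, 2)), Mul(-1, -3911)) = Add(Pow(23, Rational(1, 2)), 3911) = Add(3911, Pow(23, Rational(1, 2)))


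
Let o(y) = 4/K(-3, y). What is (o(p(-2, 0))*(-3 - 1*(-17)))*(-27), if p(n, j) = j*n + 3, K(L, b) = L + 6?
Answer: -504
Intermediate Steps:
K(L, b) = 6 + L
p(n, j) = 3 + j*n
o(y) = 4/3 (o(y) = 4/(6 - 3) = 4/3)
(o(p(-2, 0))*(-3 - 1*(-17)))*(-27) = (4*(-3 - 1*(-17))/3)*(-27) = (4*(-3 + 17)/3)*(-27) = ((4/3)*14)*(-27) = (56/3)*(-27) = -504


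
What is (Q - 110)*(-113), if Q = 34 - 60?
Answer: 15368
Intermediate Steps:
Q = -26
(Q - 110)*(-113) = (-26 - 110)*(-113) = -136*(-113) = 15368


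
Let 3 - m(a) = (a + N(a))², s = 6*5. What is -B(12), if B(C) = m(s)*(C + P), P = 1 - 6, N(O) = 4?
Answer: 8071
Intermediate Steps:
P = -5
s = 30
m(a) = 3 - (4 + a)² (m(a) = 3 - (a + 4)² = 3 - (4 + a)²)
B(C) = 5765 - 1153*C (B(C) = (3 - (4 + 30)²)*(C - 5) = (3 - 1*34²)*(-5 + C) = (3 - 1*1156)*(-5 + C) = (3 - 1156)*(-5 + C) = -1153*(-5 + C) = 5765 - 1153*C)
-B(12) = -(5765 - 1153*12) = -(5765 - 13836) = -1*(-8071) = 8071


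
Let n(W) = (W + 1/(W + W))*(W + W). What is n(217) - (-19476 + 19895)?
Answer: 93760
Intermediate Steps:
n(W) = 2*W*(W + 1/(2*W)) (n(W) = (W + 1/(2*W))*(2*W) = 2*W*(W + 1/(2*W)))
n(217) - (-19476 + 19895) = (1 + 2*217²) - (-19476 + 19895) = (1 + 2*47089) - 1*419 = (1 + 94178) - 419 = 94179 - 419 = 93760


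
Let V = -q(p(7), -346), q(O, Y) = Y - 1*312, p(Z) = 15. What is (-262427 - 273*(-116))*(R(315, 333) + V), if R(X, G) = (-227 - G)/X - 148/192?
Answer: -21780188215/144 ≈ -1.5125e+8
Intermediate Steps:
R(X, G) = -37/48 + (-227 - G)/X (R(X, G) = (-227 - G)/X - 148*1/192 = (-227 - G)/X - 37/48 = -37/48 + (-227 - G)/X)
q(O, Y) = -312 + Y (q(O, Y) = Y - 312 = -312 + Y)
V = 658 (V = -(-312 - 346) = -1*(-658) = 658)
(-262427 - 273*(-116))*(R(315, 333) + V) = (-262427 - 273*(-116))*((-227 - 1*333 - 37/48*315)/315 + 658) = (-262427 + 31668)*((-227 - 333 - 3885/16)/315 + 658) = -230759*((1/315)*(-12845/16) + 658) = -230759*(-367/144 + 658) = -230759*94385/144 = -21780188215/144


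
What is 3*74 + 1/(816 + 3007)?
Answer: 848707/3823 ≈ 222.00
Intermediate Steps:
3*74 + 1/(816 + 3007) = 222 + 1/3823 = 848707/3823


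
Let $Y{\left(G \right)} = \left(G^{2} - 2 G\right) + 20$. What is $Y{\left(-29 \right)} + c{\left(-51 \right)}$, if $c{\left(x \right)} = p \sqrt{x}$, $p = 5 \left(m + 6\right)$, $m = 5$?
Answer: $919 + 55 i \sqrt{51} \approx 919.0 + 392.78 i$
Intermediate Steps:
$p = 55$ ($p = 5 \left(5 + 6\right) = 5 \cdot 11 = 55$)
$Y{\left(G \right)} = 20 + G^{2} - 2 G$
$c{\left(x \right)} = 55 \sqrt{x}$
$Y{\left(-29 \right)} + c{\left(-51 \right)} = \left(20 + \left(-29\right)^{2} - -58\right) + 55 \sqrt{-51} = \left(20 + 841 + 58\right) + 55 i \sqrt{51} = 919 + 55 i \sqrt{51}$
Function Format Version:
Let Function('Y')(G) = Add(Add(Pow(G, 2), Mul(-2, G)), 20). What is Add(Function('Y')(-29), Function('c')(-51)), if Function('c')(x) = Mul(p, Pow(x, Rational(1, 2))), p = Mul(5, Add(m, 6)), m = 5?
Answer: Add(919, Mul(55, I, Pow(51, Rational(1, 2)))) ≈ Add(919.00, Mul(392.78, I))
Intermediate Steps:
p = 55 (p = Mul(5, Add(5, 6)) = Mul(5, 11) = 55)
Function('Y')(G) = Add(20, Pow(G, 2), Mul(-2, G))
Function('c')(x) = Mul(55, Pow(x, Rational(1, 2)))
Add(Function('Y')(-29), Function('c')(-51)) = Add(Add(20, Pow(-29, 2), Mul(-2, -29)), Mul(55, Pow(-51, Rational(1, 2)))) = Add(Add(20, 841, 58), Mul(55, Mul(I, Pow(51, Rational(1, 2))))) = Add(919, Mul(55, I, Pow(51, Rational(1, 2))))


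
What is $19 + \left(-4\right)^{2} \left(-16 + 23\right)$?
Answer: $131$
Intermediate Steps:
$19 + \left(-4\right)^{2} \left(-16 + 23\right) = 19 + 16 \cdot 7 = 19 + 112 = 131$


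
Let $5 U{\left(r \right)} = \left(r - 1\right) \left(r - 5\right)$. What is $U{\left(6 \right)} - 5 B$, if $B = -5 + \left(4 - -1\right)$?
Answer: $1$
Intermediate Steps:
$U{\left(r \right)} = \frac{\left(-1 + r\right) \left(-5 + r\right)}{5}$ ($U{\left(r \right)} = \frac{\left(r - 1\right) \left(r - 5\right)}{5} = \frac{\left(-1 + r\right) \left(-5 + r\right)}{5}$)
$B = 0$ ($B = -5 + \left(4 + 1\right) = -5 + 5 = 0$)
$U{\left(6 \right)} - 5 B = \left(1 - \frac{36}{5} + \frac{6^{2}}{5}\right) - 0 = \left(1 - \frac{36}{5} + \frac{1}{5} \cdot 36\right) + 0 = \left(1 - \frac{36}{5} + \frac{36}{5}\right) + 0 = 1 + 0 = 1$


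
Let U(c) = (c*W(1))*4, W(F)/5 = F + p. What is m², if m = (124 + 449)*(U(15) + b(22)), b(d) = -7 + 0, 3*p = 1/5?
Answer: 32166063801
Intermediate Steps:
p = 1/15 (p = (1/5)/3 = (1*(⅕))/3 = (⅓)*(⅕) = 1/15 ≈ 0.066667)
b(d) = -7
W(F) = ⅓ + 5*F (W(F) = 5*(F + 1/15) = 5*(1/15 + F) = ⅓ + 5*F)
U(c) = 64*c/3 (U(c) = (c*(⅓ + 5*1))*4 = (c*(⅓ + 5))*4 = (c*(16/3))*4 = (16*c/3)*4 = 64*c/3)
m = 179349 (m = (124 + 449)*((64/3)*15 - 7) = 573*(320 - 7) = 573*313 = 179349)
m² = 179349² = 32166063801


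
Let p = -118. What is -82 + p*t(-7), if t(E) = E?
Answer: 744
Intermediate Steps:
-82 + p*t(-7) = -82 - 118*(-7) = -82 + 826 = 744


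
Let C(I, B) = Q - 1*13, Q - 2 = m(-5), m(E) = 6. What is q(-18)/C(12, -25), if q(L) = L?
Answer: 18/5 ≈ 3.6000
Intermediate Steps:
Q = 8 (Q = 2 + 6 = 8)
C(I, B) = -5 (C(I, B) = 8 - 1*13 = 8 - 13 = -5)
q(-18)/C(12, -25) = -18/(-5) = -18*(-⅕) = 18/5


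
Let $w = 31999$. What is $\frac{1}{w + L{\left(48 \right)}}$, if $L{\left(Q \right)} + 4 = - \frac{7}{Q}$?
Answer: $\frac{48}{1535753} \approx 3.1255 \cdot 10^{-5}$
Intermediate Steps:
$L{\left(Q \right)} = -4 - \frac{7}{Q}$
$\frac{1}{w + L{\left(48 \right)}} = \frac{1}{31999 - \left(4 + \frac{7}{48}\right)} = \frac{1}{31999 - \frac{199}{48}} = \frac{1}{\frac{1535753}{48}} = \frac{48}{1535753}$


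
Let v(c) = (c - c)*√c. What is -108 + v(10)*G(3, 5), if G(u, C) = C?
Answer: -108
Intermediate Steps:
v(c) = 0 (v(c) = 0*√c = 0)
-108 + v(10)*G(3, 5) = -108 + 0*5 = -108 + 0 = -108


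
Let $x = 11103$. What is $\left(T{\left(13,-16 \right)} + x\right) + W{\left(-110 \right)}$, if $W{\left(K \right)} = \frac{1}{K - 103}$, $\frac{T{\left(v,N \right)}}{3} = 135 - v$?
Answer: $\frac{2442896}{213} \approx 11469.0$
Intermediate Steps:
$T{\left(v,N \right)} = 405 - 3 v$ ($T{\left(v,N \right)} = 3 \left(135 - v\right) = 405 - 3 v$)
$W{\left(K \right)} = \frac{1}{-103 + K}$
$\left(T{\left(13,-16 \right)} + x\right) + W{\left(-110 \right)} = \left(\left(405 - 39\right) + 11103\right) + \frac{1}{-103 - 110} = \left(\left(405 - 39\right) + 11103\right) + \frac{1}{-213} = \left(366 + 11103\right) - \frac{1}{213} = 11469 - \frac{1}{213} = \frac{2442896}{213}$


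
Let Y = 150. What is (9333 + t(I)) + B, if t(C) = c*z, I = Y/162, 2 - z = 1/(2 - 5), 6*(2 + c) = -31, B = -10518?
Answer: -21631/18 ≈ -1201.7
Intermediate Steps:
c = -43/6 (c = -2 + (⅙)*(-31) = -2 - 31/6 = -43/6 ≈ -7.1667)
z = 7/3 (z = 2 - 1/(2 - 5) = 2 - 1/(-3) = 2 - 1*(-⅓) = 2 + ⅓ = 7/3 ≈ 2.3333)
I = 25/27 (I = 150/162 = 150*(1/162) = 25/27 ≈ 0.92593)
t(C) = -301/18 (t(C) = -43/6*7/3 = -301/18)
(9333 + t(I)) + B = (9333 - 301/18) - 10518 = 167693/18 - 10518 = -21631/18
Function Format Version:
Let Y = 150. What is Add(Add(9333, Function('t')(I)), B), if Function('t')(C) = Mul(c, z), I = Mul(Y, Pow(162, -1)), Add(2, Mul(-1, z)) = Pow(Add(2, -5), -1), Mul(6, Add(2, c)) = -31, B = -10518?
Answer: Rational(-21631, 18) ≈ -1201.7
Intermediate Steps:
c = Rational(-43, 6) (c = Add(-2, Mul(Rational(1, 6), -31)) = Add(-2, Rational(-31, 6)) = Rational(-43, 6) ≈ -7.1667)
z = Rational(7, 3) (z = Add(2, Mul(-1, Pow(Add(2, -5), -1))) = Add(2, Mul(-1, Pow(-3, -1))) = Add(2, Mul(-1, Rational(-1, 3))) = Add(2, Rational(1, 3)) = Rational(7, 3) ≈ 2.3333)
I = Rational(25, 27) (I = Mul(150, Pow(162, -1)) = Mul(150, Rational(1, 162)) = Rational(25, 27) ≈ 0.92593)
Function('t')(C) = Rational(-301, 18) (Function('t')(C) = Mul(Rational(-43, 6), Rational(7, 3)) = Rational(-301, 18))
Add(Add(9333, Function('t')(I)), B) = Add(Add(9333, Rational(-301, 18)), -10518) = Add(Rational(167693, 18), -10518) = Rational(-21631, 18)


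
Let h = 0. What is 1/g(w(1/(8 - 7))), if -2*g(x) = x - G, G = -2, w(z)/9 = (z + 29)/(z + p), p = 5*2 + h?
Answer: -11/146 ≈ -0.075342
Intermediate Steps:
p = 10 (p = 5*2 + 0 = 10 + 0 = 10)
w(z) = 9*(29 + z)/(10 + z) (w(z) = 9*((z + 29)/(z + 10)) = 9*((29 + z)/(10 + z)) = 9*(29 + z)/(10 + z))
g(x) = -1 - x/2 (g(x) = -(x - 1*(-2))/2 = -(x + 2)/2 = -(2 + x)/2 = -1 - x/2)
1/g(w(1/(8 - 7))) = 1/(-1 - 9*(29 + 1/(8 - 7))/(2*(10 + 1/(8 - 7)))) = 1/(-1 - 9*(29 + 1/1)/(2*(10 + 1/1))) = 1/(-1 - 9*(29 + 1)/(2*(10 + 1))) = 1/(-1 - 9*30/(2*11)) = 1/(-1 - ½*270/11) = 1/(-1 - 135/11) = 1/(-146/11) = -11/146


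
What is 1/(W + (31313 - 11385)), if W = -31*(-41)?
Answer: 1/21199 ≈ 4.7172e-5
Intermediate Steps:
W = 1271
1/(W + (31313 - 11385)) = 1/(1271 + (31313 - 11385)) = 1/(1271 + 19928) = 1/21199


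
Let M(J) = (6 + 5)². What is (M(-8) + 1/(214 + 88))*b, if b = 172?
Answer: 3142698/151 ≈ 20813.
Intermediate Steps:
M(J) = 121 (M(J) = 11² = 121)
(M(-8) + 1/(214 + 88))*b = (121 + 1/(214 + 88))*172 = (121 + 1/302)*172 = (36543/302)*172 = 3142698/151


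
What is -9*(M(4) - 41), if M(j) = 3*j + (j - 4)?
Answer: 261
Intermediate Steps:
M(j) = -4 + 4*j (M(j) = 3*j + (-4 + j) = -4 + 4*j)
-9*(M(4) - 41) = -9*((-4 + 4*4) - 41) = -9*((-4 + 16) - 41) = -9*(12 - 41) = -9*(-29) = 261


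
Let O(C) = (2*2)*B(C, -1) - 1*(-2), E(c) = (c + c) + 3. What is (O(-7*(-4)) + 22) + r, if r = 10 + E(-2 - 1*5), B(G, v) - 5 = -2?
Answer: 35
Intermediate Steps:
B(G, v) = 3 (B(G, v) = 5 - 2 = 3)
E(c) = 3 + 2*c (E(c) = 2*c + 3 = 3 + 2*c)
r = -1 (r = 10 + (3 + 2*(-2 - 1*5)) = 10 + (3 + 2*(-2 - 5)) = 10 + (3 + 2*(-7)) = 10 + (3 - 14) = 10 - 11 = -1)
O(C) = 14 (O(C) = (2*2)*3 - 1*(-2) = 4*3 + 2 = 12 + 2 = 14)
(O(-7*(-4)) + 22) + r = (14 + 22) - 1 = 36 - 1 = 35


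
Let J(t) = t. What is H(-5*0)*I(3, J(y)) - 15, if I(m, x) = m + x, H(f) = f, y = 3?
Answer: -15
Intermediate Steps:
H(-5*0)*I(3, J(y)) - 15 = (-5*0)*(3 + 3) - 15 = 0*6 - 15 = 0 - 15 = -15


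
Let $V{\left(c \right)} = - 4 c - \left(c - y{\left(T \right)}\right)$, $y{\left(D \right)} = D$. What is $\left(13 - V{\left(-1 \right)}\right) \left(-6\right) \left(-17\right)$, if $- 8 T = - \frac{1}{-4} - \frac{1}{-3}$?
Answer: $\frac{13175}{16} \approx 823.44$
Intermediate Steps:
$T = - \frac{7}{96}$ ($T = - \frac{- \frac{1}{-4} - \frac{1}{-3}}{8} = - \frac{\left(-1\right) \left(- \frac{1}{4}\right) - - \frac{1}{3}}{8} = - \frac{\frac{1}{4} + \frac{1}{3}}{8} = \left(- \frac{1}{8}\right) \frac{7}{12} = - \frac{7}{96} \approx -0.072917$)
$V{\left(c \right)} = - \frac{7}{96} - 5 c$ ($V{\left(c \right)} = - 4 c - \left(\frac{7}{96} + c\right) = - \frac{7}{96} - 5 c$)
$\left(13 - V{\left(-1 \right)}\right) \left(-6\right) \left(-17\right) = \left(13 - \left(- \frac{7}{96} - -5\right)\right) \left(-6\right) \left(-17\right) = \left(13 - \left(- \frac{7}{96} + 5\right)\right) \left(-6\right) \left(-17\right) = \left(13 - \frac{473}{96}\right) \left(-6\right) \left(-17\right) = \frac{775}{96} \left(-6\right) \left(-17\right) = \left(- \frac{775}{16}\right) \left(-17\right) = \frac{13175}{16}$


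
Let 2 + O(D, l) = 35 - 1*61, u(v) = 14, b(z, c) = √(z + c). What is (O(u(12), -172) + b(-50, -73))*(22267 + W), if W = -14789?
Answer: -209384 + 7478*I*√123 ≈ -2.0938e+5 + 82935.0*I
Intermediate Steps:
b(z, c) = √(c + z)
O(D, l) = -28 (O(D, l) = -2 + (35 - 1*61) = -2 + (35 - 61) = -2 - 26 = -28)
(O(u(12), -172) + b(-50, -73))*(22267 + W) = (-28 + √(-73 - 50))*(22267 - 14789) = (-28 + √(-123))*7478 = (-28 + I*√123)*7478 = -209384 + 7478*I*√123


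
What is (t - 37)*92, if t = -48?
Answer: -7820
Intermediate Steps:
(t - 37)*92 = (-48 - 37)*92 = -85*92 = -7820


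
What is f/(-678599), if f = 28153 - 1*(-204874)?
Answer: -233027/678599 ≈ -0.34339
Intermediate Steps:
f = 233027 (f = 28153 + 204874 = 233027)
f/(-678599) = 233027/(-678599) = 233027*(-1/678599) = -233027/678599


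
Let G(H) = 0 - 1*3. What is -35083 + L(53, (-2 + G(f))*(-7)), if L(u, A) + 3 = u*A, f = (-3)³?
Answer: -33231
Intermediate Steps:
f = -27
G(H) = -3 (G(H) = 0 - 3 = -3)
L(u, A) = -3 + A*u (L(u, A) = -3 + u*A = -3 + A*u)
-35083 + L(53, (-2 + G(f))*(-7)) = -35083 + (-3 + ((-2 - 3)*(-7))*53) = -35083 + (-3 - 5*(-7)*53) = -35083 + (-3 + 35*53) = -35083 + (-3 + 1855) = -35083 + 1852 = -33231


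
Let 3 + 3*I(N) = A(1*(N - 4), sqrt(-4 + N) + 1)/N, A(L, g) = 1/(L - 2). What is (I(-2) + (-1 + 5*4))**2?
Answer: 748225/2304 ≈ 324.75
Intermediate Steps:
A(L, g) = 1/(-2 + L)
I(N) = -1 + 1/(3*N*(-6 + N)) (I(N) = -1 + (1/((-2 + 1*(N - 4))*N))/3 = -1 + (1/((-2 + 1*(-4 + N))*N))/3 = -1 + (1/((-2 + (-4 + N))*N))/3 = -1 + (1/((-6 + N)*N))/3 = -1 + (1/(N*(-6 + N)))/3 = -1 + 1/(3*N*(-6 + N)))
(I(-2) + (-1 + 5*4))**2 = ((1/3 - 1*(-2)*(-6 - 2))/((-2)*(-6 - 2)) + (-1 + 5*4))**2 = (-1/2*(1/3 - 1*(-2)*(-8))/(-8) + (-1 + 20))**2 = (-1/2*(-1/8)*(1/3 - 16) + 19)**2 = (-1/2*(-1/8)*(-47/3) + 19)**2 = (-47/48 + 19)**2 = (865/48)**2 = 748225/2304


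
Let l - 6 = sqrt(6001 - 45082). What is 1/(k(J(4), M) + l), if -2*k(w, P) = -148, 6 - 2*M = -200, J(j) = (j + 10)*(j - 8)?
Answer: 80/45481 - I*sqrt(39081)/45481 ≈ 0.001759 - 0.0043466*I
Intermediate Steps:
J(j) = (-8 + j)*(10 + j) (J(j) = (10 + j)*(-8 + j) = (-8 + j)*(10 + j))
M = 103 (M = 3 - 1/2*(-200) = 3 + 100 = 103)
k(w, P) = 74 (k(w, P) = -1/2*(-148) = 74)
l = 6 + I*sqrt(39081) (l = 6 + sqrt(6001 - 45082) = 6 + sqrt(-39081) = 6 + I*sqrt(39081) ≈ 6.0 + 197.69*I)
1/(k(J(4), M) + l) = 1/(74 + (6 + I*sqrt(39081))) = 1/(80 + I*sqrt(39081))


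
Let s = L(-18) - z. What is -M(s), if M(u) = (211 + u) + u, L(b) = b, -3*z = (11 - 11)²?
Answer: -175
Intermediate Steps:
z = 0 (z = -(11 - 11)²/3 = -⅓*0² = -⅓*0 = 0)
s = -18 (s = -18 - 1*0 = -18 + 0 = -18)
M(u) = 211 + 2*u
-M(s) = -(211 + 2*(-18)) = -(211 - 36) = -1*175 = -175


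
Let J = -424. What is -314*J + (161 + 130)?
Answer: 133427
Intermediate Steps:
-314*J + (161 + 130) = -314*(-424) + (161 + 130) = 133136 + 291 = 133427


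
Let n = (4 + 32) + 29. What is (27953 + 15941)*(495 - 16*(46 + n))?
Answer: -56228214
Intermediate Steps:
n = 65 (n = 36 + 29 = 65)
(27953 + 15941)*(495 - 16*(46 + n)) = (27953 + 15941)*(495 - 16*(46 + 65)) = 43894*(495 - 16*111) = 43894*(495 - 1776) = 43894*(-1281) = -56228214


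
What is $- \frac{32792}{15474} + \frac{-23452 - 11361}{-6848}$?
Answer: $\frac{157068373}{52982976} \approx 2.9645$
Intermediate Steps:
$- \frac{32792}{15474} + \frac{-23452 - 11361}{-6848} = \left(-32792\right) \frac{1}{15474} - - \frac{34813}{6848} = - \frac{16396}{7737} + \frac{34813}{6848} = \frac{157068373}{52982976}$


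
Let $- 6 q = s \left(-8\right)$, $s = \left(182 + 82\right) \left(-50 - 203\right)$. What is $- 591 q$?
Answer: $52632096$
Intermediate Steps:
$s = -66792$ ($s = 264 \left(-253\right) = -66792$)
$q = -89056$ ($q = - \frac{\left(-66792\right) \left(-8\right)}{6} = \left(- \frac{1}{6}\right) 534336 = -89056$)
$- 591 q = \left(-591\right) \left(-89056\right) = 52632096$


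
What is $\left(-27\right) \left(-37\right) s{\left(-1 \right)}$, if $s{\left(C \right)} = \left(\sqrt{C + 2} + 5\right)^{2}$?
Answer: $35964$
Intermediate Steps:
$s{\left(C \right)} = \left(5 + \sqrt{2 + C}\right)^{2}$ ($s{\left(C \right)} = \left(\sqrt{2 + C} + 5\right)^{2} = \left(5 + \sqrt{2 + C}\right)^{2}$)
$\left(-27\right) \left(-37\right) s{\left(-1 \right)} = \left(-27\right) \left(-37\right) \left(5 + \sqrt{2 - 1}\right)^{2} = 999 \left(5 + \sqrt{1}\right)^{2} = 999 \left(5 + 1\right)^{2} = 999 \cdot 6^{2} = 999 \cdot 36 = 35964$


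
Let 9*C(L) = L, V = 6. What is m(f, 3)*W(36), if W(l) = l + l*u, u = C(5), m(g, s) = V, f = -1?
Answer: 336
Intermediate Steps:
m(g, s) = 6
C(L) = L/9
u = 5/9 (u = (1/9)*5 = 5/9 ≈ 0.55556)
W(l) = 14*l/9 (W(l) = l + l*(5/9) = l + 5*l/9 = 14*l/9)
m(f, 3)*W(36) = 6*((14/9)*36) = 6*56 = 336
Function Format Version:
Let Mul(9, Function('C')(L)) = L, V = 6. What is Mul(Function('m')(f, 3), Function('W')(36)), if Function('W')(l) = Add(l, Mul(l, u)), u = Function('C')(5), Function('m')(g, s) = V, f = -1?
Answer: 336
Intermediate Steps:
Function('m')(g, s) = 6
Function('C')(L) = Mul(Rational(1, 9), L)
u = Rational(5, 9) (u = Mul(Rational(1, 9), 5) = Rational(5, 9) ≈ 0.55556)
Function('W')(l) = Mul(Rational(14, 9), l) (Function('W')(l) = Add(l, Mul(l, Rational(5, 9))) = Add(l, Mul(Rational(5, 9), l)) = Mul(Rational(14, 9), l))
Mul(Function('m')(f, 3), Function('W')(36)) = Mul(6, Mul(Rational(14, 9), 36)) = Mul(6, 56) = 336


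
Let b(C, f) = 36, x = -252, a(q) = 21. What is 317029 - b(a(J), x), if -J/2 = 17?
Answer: 316993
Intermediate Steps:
J = -34 (J = -2*17 = -34)
317029 - b(a(J), x) = 317029 - 1*36 = 317029 - 36 = 316993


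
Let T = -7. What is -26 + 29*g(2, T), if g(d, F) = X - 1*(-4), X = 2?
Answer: 148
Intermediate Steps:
g(d, F) = 6 (g(d, F) = 2 - 1*(-4) = 2 + 4 = 6)
-26 + 29*g(2, T) = -26 + 29*6 = -26 + 174 = 148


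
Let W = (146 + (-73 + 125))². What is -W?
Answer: -39204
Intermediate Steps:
W = 39204 (W = (146 + 52)² = 198² = 39204)
-W = -1*39204 = -39204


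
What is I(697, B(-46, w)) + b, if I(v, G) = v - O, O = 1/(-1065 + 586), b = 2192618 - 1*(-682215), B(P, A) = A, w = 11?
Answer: 1377378871/479 ≈ 2.8755e+6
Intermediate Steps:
b = 2874833 (b = 2192618 + 682215 = 2874833)
O = -1/479 (O = 1/(-479) = -1/479 ≈ -0.0020877)
I(v, G) = 1/479 + v (I(v, G) = v - 1*(-1/479) = v + 1/479 = 1/479 + v)
I(697, B(-46, w)) + b = (1/479 + 697) + 2874833 = 333864/479 + 2874833 = 1377378871/479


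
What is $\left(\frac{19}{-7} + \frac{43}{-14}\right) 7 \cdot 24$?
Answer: $-972$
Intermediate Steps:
$\left(\frac{19}{-7} + \frac{43}{-14}\right) 7 \cdot 24 = \left(19 \left(- \frac{1}{7}\right) + 43 \left(- \frac{1}{14}\right)\right) 7 \cdot 24 = \left(- \frac{19}{7} - \frac{43}{14}\right) 7 \cdot 24 = \left(- \frac{81}{14}\right) 7 \cdot 24 = \left(- \frac{81}{2}\right) 24 = -972$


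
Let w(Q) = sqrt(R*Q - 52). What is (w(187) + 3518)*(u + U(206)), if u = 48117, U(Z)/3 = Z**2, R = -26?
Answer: 617145150 + 526275*I*sqrt(546) ≈ 6.1715e+8 + 1.2297e+7*I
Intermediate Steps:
U(Z) = 3*Z**2
w(Q) = sqrt(-52 - 26*Q) (w(Q) = sqrt(-26*Q - 52) = sqrt(-52 - 26*Q))
(w(187) + 3518)*(u + U(206)) = (sqrt(-52 - 26*187) + 3518)*(48117 + 3*206**2) = (sqrt(-52 - 4862) + 3518)*(48117 + 3*42436) = (sqrt(-4914) + 3518)*(48117 + 127308) = (3*I*sqrt(546) + 3518)*175425 = (3518 + 3*I*sqrt(546))*175425 = 617145150 + 526275*I*sqrt(546)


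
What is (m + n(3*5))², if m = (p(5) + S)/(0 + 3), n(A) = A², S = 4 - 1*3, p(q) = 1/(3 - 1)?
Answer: 203401/4 ≈ 50850.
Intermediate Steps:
p(q) = ½ (p(q) = 1/2 = ½)
S = 1 (S = 4 - 3 = 1)
m = ½ (m = (½ + 1)/(0 + 3) = (3/2)/3 = (3/2)*(⅓) = ½ ≈ 0.50000)
(m + n(3*5))² = (½ + (3*5)²)² = (½ + 15²)² = (½ + 225)² = (451/2)² = 203401/4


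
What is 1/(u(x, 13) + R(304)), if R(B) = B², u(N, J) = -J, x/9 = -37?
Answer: 1/92403 ≈ 1.0822e-5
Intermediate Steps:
x = -333 (x = 9*(-37) = -333)
1/(u(x, 13) + R(304)) = 1/(-1*13 + 304²) = 1/(-13 + 92416) = 1/92403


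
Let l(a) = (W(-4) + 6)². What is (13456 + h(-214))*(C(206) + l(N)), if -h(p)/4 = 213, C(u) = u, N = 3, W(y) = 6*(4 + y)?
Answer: 3050168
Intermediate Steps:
W(y) = 24 + 6*y
h(p) = -852 (h(p) = -4*213 = -852)
l(a) = 36 (l(a) = ((24 + 6*(-4)) + 6)² = ((24 - 24) + 6)² = (0 + 6)² = 6² = 36)
(13456 + h(-214))*(C(206) + l(N)) = (13456 - 852)*(206 + 36) = 12604*242 = 3050168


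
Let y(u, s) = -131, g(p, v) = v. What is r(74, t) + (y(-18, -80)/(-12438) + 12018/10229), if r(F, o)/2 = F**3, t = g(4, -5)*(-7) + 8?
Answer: 103112073719179/127228302 ≈ 8.1045e+5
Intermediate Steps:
t = 43 (t = -5*(-7) + 8 = 35 + 8 = 43)
r(F, o) = 2*F**3
r(74, t) + (y(-18, -80)/(-12438) + 12018/10229) = 2*74**3 + (-131/(-12438) + 12018/10229) = 2*405224 + (-131*(-1/12438) + 12018*(1/10229)) = 810448 + (131/12438 + 12018/10229) = 810448 + 150819883/127228302 = 103112073719179/127228302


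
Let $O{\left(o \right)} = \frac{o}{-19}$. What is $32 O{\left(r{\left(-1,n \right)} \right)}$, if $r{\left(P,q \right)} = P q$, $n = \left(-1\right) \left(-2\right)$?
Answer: $\frac{64}{19} \approx 3.3684$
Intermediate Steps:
$n = 2$
$O{\left(o \right)} = - \frac{o}{19}$ ($O{\left(o \right)} = o \left(- \frac{1}{19}\right) = - \frac{o}{19}$)
$32 O{\left(r{\left(-1,n \right)} \right)} = 32 \left(- \frac{\left(-1\right) 2}{19}\right) = 32 \left(\left(- \frac{1}{19}\right) \left(-2\right)\right) = 32 \cdot \frac{2}{19} = \frac{64}{19}$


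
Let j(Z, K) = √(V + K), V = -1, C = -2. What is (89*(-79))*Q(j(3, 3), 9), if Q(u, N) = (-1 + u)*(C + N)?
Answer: 49217 - 49217*√2 ≈ -20386.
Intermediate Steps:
j(Z, K) = √(-1 + K)
Q(u, N) = (-1 + u)*(-2 + N)
(89*(-79))*Q(j(3, 3), 9) = (89*(-79))*(2 - 1*9 - 2*√(-1 + 3) + 9*√(-1 + 3)) = -7031*(2 - 9 - 2*√2 + 9*√2) = -7031*(-7 + 7*√2) = 49217 - 49217*√2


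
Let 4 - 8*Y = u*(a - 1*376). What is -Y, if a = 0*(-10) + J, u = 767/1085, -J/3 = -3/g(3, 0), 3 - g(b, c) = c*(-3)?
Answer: -290431/8680 ≈ -33.460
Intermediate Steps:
g(b, c) = 3 + 3*c (g(b, c) = 3 - c*(-3) = 3 - (-3)*c = 3 + 3*c)
J = 3 (J = -(-9)/(3 + 3*0) = -(-9)/(3 + 0) = -(-9)/3 = -3*(-1) = 3)
u = 767/1085 (u = 767*(1/1085) = 767/1085 ≈ 0.70691)
a = 3 (a = 0*(-10) + 3 = 0 + 3 = 3)
Y = 290431/8680 (Y = 1/2 - 767*(3 - 1*376)/8680 = 1/2 - 767*(3 - 376)/8680 = 1/2 - 767*(-373)/8680 = 1/2 - 1/8*(-286091/1085) = 1/2 + 286091/8680 = 290431/8680 ≈ 33.460)
-Y = -1*290431/8680 = -290431/8680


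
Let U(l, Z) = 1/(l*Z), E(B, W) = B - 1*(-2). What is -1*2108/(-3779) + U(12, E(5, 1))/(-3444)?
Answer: 609832189/1093249584 ≈ 0.55782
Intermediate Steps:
E(B, W) = 2 + B (E(B, W) = B + 2 = 2 + B)
U(l, Z) = 1/(Z*l)
-1*2108/(-3779) + U(12, E(5, 1))/(-3444) = -1*2108/(-3779) + (1/((2 + 5)*12))/(-3444) = -2108*(-1/3779) + ((1/12)/7)*(-1/3444) = 2108/3779 + ((⅐)*(1/12))*(-1/3444) = 2108/3779 + (1/84)*(-1/3444) = 2108/3779 - 1/289296 = 609832189/1093249584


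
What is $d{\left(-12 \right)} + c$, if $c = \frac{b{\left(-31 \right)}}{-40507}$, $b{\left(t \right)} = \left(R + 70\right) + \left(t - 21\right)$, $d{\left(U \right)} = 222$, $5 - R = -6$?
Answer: $\frac{8992525}{40507} \approx 222.0$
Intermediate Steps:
$R = 11$ ($R = 5 - -6 = 5 + 6 = 11$)
$b{\left(t \right)} = 60 + t$ ($b{\left(t \right)} = \left(11 + 70\right) + \left(t - 21\right) = 81 + \left(-21 + t\right) = 60 + t$)
$c = - \frac{29}{40507}$ ($c = \frac{60 - 31}{-40507} = 29 \left(- \frac{1}{40507}\right) = - \frac{29}{40507} \approx -0.00071593$)
$d{\left(-12 \right)} + c = 222 - \frac{29}{40507} = \frac{8992525}{40507}$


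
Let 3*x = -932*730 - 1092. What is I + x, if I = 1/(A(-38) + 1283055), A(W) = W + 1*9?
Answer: -874320633749/3849078 ≈ -2.2715e+5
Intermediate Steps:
A(W) = 9 + W (A(W) = W + 9 = 9 + W)
I = 1/1283026 (I = 1/((9 - 38) + 1283055) = 1/(-29 + 1283055) = 1/1283026 ≈ 7.7941e-7)
x = -681452/3 (x = (-932*730 - 1092)/3 = (-680360 - 1092)/3 = (⅓)*(-681452) = -681452/3 ≈ -2.2715e+5)
I + x = 1/1283026 - 681452/3 = -874320633749/3849078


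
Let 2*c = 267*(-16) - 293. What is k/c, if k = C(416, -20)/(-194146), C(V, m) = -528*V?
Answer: -19968/40285295 ≈ -0.00049566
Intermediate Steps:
c = -4565/2 (c = (267*(-16) - 293)/2 = (-4272 - 293)/2 = (½)*(-4565) = -4565/2 ≈ -2282.5)
k = 109824/97073 (k = -528*416/(-194146) = -219648*(-1/194146) = 109824/97073 ≈ 1.1314)
k/c = 109824/(97073*(-4565/2)) = (109824/97073)*(-2/4565) = -19968/40285295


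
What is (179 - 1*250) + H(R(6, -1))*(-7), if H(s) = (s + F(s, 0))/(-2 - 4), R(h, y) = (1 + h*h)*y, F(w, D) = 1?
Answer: -113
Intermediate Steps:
R(h, y) = y*(1 + h**2) (R(h, y) = (1 + h**2)*y = y*(1 + h**2))
H(s) = -1/6 - s/6 (H(s) = (s + 1)/(-2 - 4) = (1 + s)/(-6) = (1 + s)*(-1/6) = -1/6 - s/6)
(179 - 1*250) + H(R(6, -1))*(-7) = (179 - 1*250) + (-1/6 - (-1)*(1 + 6**2)/6)*(-7) = (179 - 250) + (-1/6 - (-1)*(1 + 36)/6)*(-7) = -71 + (-1/6 - (-1)*37/6)*(-7) = -71 + (-1/6 - 1/6*(-37))*(-7) = -71 + (-1/6 + 37/6)*(-7) = -71 + 6*(-7) = -71 - 42 = -113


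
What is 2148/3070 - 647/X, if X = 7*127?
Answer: -38359/1364615 ≈ -0.028110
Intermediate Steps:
X = 889
2148/3070 - 647/X = 2148/3070 - 647/889 = 2148*(1/3070) - 647*1/889 = 1074/1535 - 647/889 = -38359/1364615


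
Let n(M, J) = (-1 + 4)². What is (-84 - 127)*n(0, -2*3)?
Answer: -1899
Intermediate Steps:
n(M, J) = 9 (n(M, J) = 3² = 9)
(-84 - 127)*n(0, -2*3) = (-84 - 127)*9 = -211*9 = -1899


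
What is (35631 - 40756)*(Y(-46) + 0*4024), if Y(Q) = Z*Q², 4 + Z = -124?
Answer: 1388096000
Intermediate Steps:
Z = -128 (Z = -4 - 124 = -128)
Y(Q) = -128*Q²
(35631 - 40756)*(Y(-46) + 0*4024) = (35631 - 40756)*(-128*(-46)² + 0*4024) = -5125*(-128*2116 + 0) = -5125*(-270848 + 0) = -5125*(-270848) = 1388096000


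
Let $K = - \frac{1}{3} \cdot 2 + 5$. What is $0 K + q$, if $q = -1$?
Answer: $-1$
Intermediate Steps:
$K = \frac{13}{3}$ ($K = \left(-1\right) \frac{1}{3} \cdot 2 + 5 = \left(- \frac{1}{3}\right) 2 + 5 = - \frac{2}{3} + 5 = \frac{13}{3} \approx 4.3333$)
$0 K + q = 0 \cdot \frac{13}{3} - 1 = 0 - 1 = -1$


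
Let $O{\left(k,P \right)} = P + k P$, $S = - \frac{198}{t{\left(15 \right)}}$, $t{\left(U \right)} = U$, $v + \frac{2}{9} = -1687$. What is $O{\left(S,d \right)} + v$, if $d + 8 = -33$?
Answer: $- \frac{53416}{45} \approx -1187.0$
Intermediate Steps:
$v = - \frac{15185}{9}$ ($v = - \frac{2}{9} - 1687 = - \frac{15185}{9} \approx -1687.2$)
$d = -41$ ($d = -8 - 33 = -41$)
$S = - \frac{66}{5}$ ($S = - \frac{198}{15} = \left(-198\right) \frac{1}{15} = - \frac{66}{5} \approx -13.2$)
$O{\left(k,P \right)} = P + P k$
$O{\left(S,d \right)} + v = - 41 \left(1 - \frac{66}{5}\right) - \frac{15185}{9} = \left(-41\right) \left(- \frac{61}{5}\right) - \frac{15185}{9} = \frac{2501}{5} - \frac{15185}{9} = - \frac{53416}{45}$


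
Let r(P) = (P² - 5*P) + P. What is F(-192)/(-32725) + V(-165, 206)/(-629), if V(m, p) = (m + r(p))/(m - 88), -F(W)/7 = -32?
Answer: 1008943/3978425 ≈ 0.25360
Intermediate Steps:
F(W) = 224 (F(W) = -7*(-32) = 224)
r(P) = P² - 4*P
V(m, p) = (m + p*(-4 + p))/(-88 + m) (V(m, p) = (m + p*(-4 + p))/(m - 88) = (m + p*(-4 + p))/(-88 + m))
F(-192)/(-32725) + V(-165, 206)/(-629) = 224/(-32725) + ((-165 + 206*(-4 + 206))/(-88 - 165))/(-629) = 224*(-1/32725) + ((-165 + 206*202)/(-253))*(-1/629) = -32/4675 - (-165 + 41612)/253*(-1/629) = -32/4675 - 1/253*41447*(-1/629) = -32/4675 - 41447/253*(-1/629) = -32/4675 + 41447/159137 = 1008943/3978425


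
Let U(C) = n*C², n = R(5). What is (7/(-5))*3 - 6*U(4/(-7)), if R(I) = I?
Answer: -3429/245 ≈ -13.996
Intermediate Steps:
n = 5
U(C) = 5*C²
(7/(-5))*3 - 6*U(4/(-7)) = (7/(-5))*3 - 30*(4/(-7))² = (7*(-⅕))*3 - 30*(4*(-⅐))² = -7/5*3 - 30*(-4/7)² = -21/5 - 30*16/49 = -21/5 - 6*80/49 = -21/5 - 480/49 = -3429/245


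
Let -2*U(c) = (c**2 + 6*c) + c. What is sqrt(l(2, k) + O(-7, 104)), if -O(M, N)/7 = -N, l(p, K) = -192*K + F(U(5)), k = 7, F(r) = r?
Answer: I*sqrt(646) ≈ 25.417*I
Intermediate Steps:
U(c) = -7*c/2 - c**2/2 (U(c) = -((c**2 + 6*c) + c)/2 = -(c**2 + 7*c)/2 = -7*c/2 - c**2/2)
l(p, K) = -30 - 192*K (l(p, K) = -192*K - 1/2*5*(7 + 5) = -192*K - 1/2*5*12 = -192*K - 30 = -30 - 192*K)
O(M, N) = 7*N (O(M, N) = -(-7)*N = 7*N)
sqrt(l(2, k) + O(-7, 104)) = sqrt((-30 - 192*7) + 7*104) = sqrt((-30 - 1344) + 728) = sqrt(-1374 + 728) = sqrt(-646) = I*sqrt(646)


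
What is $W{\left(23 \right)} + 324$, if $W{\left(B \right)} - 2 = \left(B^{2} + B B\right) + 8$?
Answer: $1392$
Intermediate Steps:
$W{\left(B \right)} = 10 + 2 B^{2}$ ($W{\left(B \right)} = 2 + \left(\left(B^{2} + B B\right) + 8\right) = 2 + \left(\left(B^{2} + B^{2}\right) + 8\right) = 2 + \left(2 B^{2} + 8\right) = 2 + \left(8 + 2 B^{2}\right) = 10 + 2 B^{2}$)
$W{\left(23 \right)} + 324 = \left(10 + 2 \cdot 23^{2}\right) + 324 = \left(10 + 2 \cdot 529\right) + 324 = \left(10 + 1058\right) + 324 = 1068 + 324 = 1392$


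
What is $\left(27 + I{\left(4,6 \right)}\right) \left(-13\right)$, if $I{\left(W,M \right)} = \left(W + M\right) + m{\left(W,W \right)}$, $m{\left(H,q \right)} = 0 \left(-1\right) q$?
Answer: $-481$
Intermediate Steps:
$m{\left(H,q \right)} = 0$ ($m{\left(H,q \right)} = 0 q = 0$)
$I{\left(W,M \right)} = M + W$ ($I{\left(W,M \right)} = \left(W + M\right) + 0 = \left(M + W\right) + 0 = M + W$)
$\left(27 + I{\left(4,6 \right)}\right) \left(-13\right) = \left(27 + \left(6 + 4\right)\right) \left(-13\right) = \left(27 + 10\right) \left(-13\right) = 37 \left(-13\right) = -481$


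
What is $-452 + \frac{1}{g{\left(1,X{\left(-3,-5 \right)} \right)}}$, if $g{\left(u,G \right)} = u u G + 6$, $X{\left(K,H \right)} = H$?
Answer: $-451$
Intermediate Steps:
$g{\left(u,G \right)} = 6 + G u^{2}$ ($g{\left(u,G \right)} = u^{2} G + 6 = G u^{2} + 6 = 6 + G u^{2}$)
$-452 + \frac{1}{g{\left(1,X{\left(-3,-5 \right)} \right)}} = -452 + \frac{1}{6 - 5 \cdot 1^{2}} = -452 + \frac{1}{6 - 5} = -452 + 1^{-1} = -452 + 1 = -451$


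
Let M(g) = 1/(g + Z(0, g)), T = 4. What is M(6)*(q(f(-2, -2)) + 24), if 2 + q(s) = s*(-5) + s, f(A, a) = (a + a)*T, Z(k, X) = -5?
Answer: 86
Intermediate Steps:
f(A, a) = 8*a (f(A, a) = (a + a)*4 = (2*a)*4 = 8*a)
M(g) = 1/(-5 + g) (M(g) = 1/(g - 5) = 1/(-5 + g))
q(s) = -2 - 4*s (q(s) = -2 + (s*(-5) + s) = -2 + (-5*s + s) = -2 - 4*s)
M(6)*(q(f(-2, -2)) + 24) = ((-2 - 32*(-2)) + 24)/(-5 + 6) = ((-2 - 4*(-16)) + 24)/1 = 1*((-2 + 64) + 24) = 1*(62 + 24) = 1*86 = 86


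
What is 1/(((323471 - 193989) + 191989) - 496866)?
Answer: -1/175395 ≈ -5.7014e-6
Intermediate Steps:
1/(((323471 - 193989) + 191989) - 496866) = 1/((129482 + 191989) - 496866) = 1/(321471 - 496866) = 1/(-175395) = -1/175395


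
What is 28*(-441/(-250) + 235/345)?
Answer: 590506/8625 ≈ 68.464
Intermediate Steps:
28*(-441/(-250) + 235/345) = 28*(-441*(-1/250) + 235*(1/345)) = 28*(441/250 + 47/69) = 28*(42179/17250) = 590506/8625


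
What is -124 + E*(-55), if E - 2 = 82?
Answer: -4744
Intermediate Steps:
E = 84 (E = 2 + 82 = 84)
-124 + E*(-55) = -124 + 84*(-55) = -124 - 4620 = -4744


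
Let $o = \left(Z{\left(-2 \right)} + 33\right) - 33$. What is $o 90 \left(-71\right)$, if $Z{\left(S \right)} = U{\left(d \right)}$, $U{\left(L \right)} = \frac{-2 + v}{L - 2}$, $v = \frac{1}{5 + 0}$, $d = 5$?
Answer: $3834$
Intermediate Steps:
$v = \frac{1}{5} \approx 0.2$
$U{\left(L \right)} = - \frac{9}{5 \left(-2 + L\right)}$ ($U{\left(L \right)} = \frac{-2 + \frac{1}{5}}{L - 2} = - \frac{9}{5 \left(-2 + L\right)}$)
$Z{\left(S \right)} = - \frac{3}{5}$ ($Z{\left(S \right)} = - \frac{9}{-10 + 5 \cdot 5} = - \frac{9}{-10 + 25} = - \frac{9}{15} = \left(-9\right) \frac{1}{15} = - \frac{3}{5}$)
$o = - \frac{3}{5}$ ($o = \left(- \frac{3}{5} + 33\right) - 33 = \frac{162}{5} - 33 = - \frac{3}{5} \approx -0.6$)
$o 90 \left(-71\right) = \left(- \frac{3}{5}\right) 90 \left(-71\right) = \left(-54\right) \left(-71\right) = 3834$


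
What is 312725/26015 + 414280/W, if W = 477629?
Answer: 32028804645/2485103687 ≈ 12.888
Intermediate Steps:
312725/26015 + 414280/W = 312725/26015 + 414280/477629 = 312725*(1/26015) + 414280*(1/477629) = 62545/5203 + 414280/477629 = 32028804645/2485103687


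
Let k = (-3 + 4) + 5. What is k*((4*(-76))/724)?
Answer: -456/181 ≈ -2.5193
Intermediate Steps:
k = 6 (k = 1 + 5 = 6)
k*((4*(-76))/724) = 6*((4*(-76))/724) = 6*(-304*1/724) = 6*(-76/181) = -456/181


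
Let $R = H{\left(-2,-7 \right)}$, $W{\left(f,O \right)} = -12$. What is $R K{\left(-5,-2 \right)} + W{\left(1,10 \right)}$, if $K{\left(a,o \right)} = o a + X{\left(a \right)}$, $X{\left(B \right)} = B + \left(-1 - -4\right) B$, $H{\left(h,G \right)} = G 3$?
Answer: $198$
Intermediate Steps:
$H{\left(h,G \right)} = 3 G$
$X{\left(B \right)} = 4 B$ ($X{\left(B \right)} = B + \left(-1 + 4\right) B = B + 3 B = 4 B$)
$R = -21$ ($R = 3 \left(-7\right) = -21$)
$K{\left(a,o \right)} = 4 a + a o$ ($K{\left(a,o \right)} = o a + 4 a = a o + 4 a = 4 a + a o$)
$R K{\left(-5,-2 \right)} + W{\left(1,10 \right)} = - 21 \left(- 5 \left(4 - 2\right)\right) - 12 = - 21 \left(\left(-5\right) 2\right) - 12 = \left(-21\right) \left(-10\right) - 12 = 210 - 12 = 198$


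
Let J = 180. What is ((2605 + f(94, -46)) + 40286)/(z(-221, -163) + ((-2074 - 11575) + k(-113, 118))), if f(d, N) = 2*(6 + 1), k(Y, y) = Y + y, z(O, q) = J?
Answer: -42905/13464 ≈ -3.1866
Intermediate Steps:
z(O, q) = 180
f(d, N) = 14 (f(d, N) = 2*7 = 14)
((2605 + f(94, -46)) + 40286)/(z(-221, -163) + ((-2074 - 11575) + k(-113, 118))) = ((2605 + 14) + 40286)/(180 + ((-2074 - 11575) + (-113 + 118))) = (2619 + 40286)/(180 + (-13649 + 5)) = 42905/(180 - 13644) = 42905/(-13464) = 42905*(-1/13464) = -42905/13464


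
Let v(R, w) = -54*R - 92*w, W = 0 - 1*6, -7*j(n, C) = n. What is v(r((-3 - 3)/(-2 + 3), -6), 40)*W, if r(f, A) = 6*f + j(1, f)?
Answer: 72588/7 ≈ 10370.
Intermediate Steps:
j(n, C) = -n/7
W = -6 (W = 0 - 6 = -6)
r(f, A) = -⅐ + 6*f (r(f, A) = 6*f - ⅐*1 = 6*f - ⅐ = -⅐ + 6*f)
v(R, w) = -92*w - 54*R
v(r((-3 - 3)/(-2 + 3), -6), 40)*W = (-92*40 - 54*(-⅐ + 6*((-3 - 3)/(-2 + 3))))*(-6) = (-3680 - 54*(-⅐ + 6*(-6/1)))*(-6) = (-3680 - 54*(-⅐ + 6*(-6*1)))*(-6) = (-3680 - 54*(-⅐ + 6*(-6)))*(-6) = (-3680 - 54*(-⅐ - 36))*(-6) = (-3680 - 54*(-253/7))*(-6) = (-3680 + 13662/7)*(-6) = -12098/7*(-6) = 72588/7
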